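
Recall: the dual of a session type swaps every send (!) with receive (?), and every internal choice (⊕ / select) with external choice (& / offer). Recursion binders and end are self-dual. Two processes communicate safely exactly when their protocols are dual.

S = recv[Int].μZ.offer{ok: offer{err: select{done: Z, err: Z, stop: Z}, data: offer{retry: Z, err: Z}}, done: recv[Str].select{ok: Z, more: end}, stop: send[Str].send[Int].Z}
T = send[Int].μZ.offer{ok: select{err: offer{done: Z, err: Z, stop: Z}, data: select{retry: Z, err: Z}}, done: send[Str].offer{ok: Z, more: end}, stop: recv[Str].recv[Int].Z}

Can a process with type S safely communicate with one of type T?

NO

recv[Int] | send[Int]  ✓
  μZ | μZ  ✓ (binder kept)
    offer{ok,done,stop} | offer{ok,done,stop}  ✗ choice polarity not flipped — not dual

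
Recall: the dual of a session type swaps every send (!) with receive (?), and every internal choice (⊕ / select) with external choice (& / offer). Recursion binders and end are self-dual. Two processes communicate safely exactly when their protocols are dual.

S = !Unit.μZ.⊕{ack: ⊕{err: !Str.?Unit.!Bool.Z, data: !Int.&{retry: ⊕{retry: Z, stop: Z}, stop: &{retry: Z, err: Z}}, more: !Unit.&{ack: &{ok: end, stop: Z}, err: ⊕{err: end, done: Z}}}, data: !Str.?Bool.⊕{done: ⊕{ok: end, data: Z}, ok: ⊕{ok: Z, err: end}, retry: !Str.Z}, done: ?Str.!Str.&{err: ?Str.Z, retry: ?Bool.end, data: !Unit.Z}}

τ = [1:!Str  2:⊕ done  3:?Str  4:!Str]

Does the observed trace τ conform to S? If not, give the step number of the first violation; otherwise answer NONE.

1

@1 got !Str, protocol expects !Unit  ✗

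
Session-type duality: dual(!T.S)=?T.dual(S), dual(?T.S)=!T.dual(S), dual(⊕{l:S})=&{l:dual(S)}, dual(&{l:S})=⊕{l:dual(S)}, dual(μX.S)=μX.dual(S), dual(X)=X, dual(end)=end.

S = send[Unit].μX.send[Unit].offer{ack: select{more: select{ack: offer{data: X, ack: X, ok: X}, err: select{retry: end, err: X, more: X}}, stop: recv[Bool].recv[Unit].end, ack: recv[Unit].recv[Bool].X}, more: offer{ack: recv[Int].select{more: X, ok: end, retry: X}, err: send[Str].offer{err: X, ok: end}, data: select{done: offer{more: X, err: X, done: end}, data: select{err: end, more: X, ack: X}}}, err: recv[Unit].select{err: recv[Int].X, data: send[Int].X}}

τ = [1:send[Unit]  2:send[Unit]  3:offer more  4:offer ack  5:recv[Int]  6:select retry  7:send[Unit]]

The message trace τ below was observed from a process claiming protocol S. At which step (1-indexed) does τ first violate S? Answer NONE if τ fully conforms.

NONE

@1 send[Unit]  ok  residual = μX.…
@2 send[Unit]  ok  residual = offer{ack: select{more: select{ack: offer{data: μX.…, ack: μX.…, ok: μX.…}, err: select{retry: end, err: μX.…, more: μX.…}}, stop: recv[Bool].recv[Unit].end, ack: recv[Unit].recv[Bool].μX.…}, more: offer{ack: recv[Int].select{more: μX.…, ok: end, retry: μX.…}, err: send[Str].offer{err: μX.…, ok: end}, data: select{done: offer{more: μX.…, err: μX.…, done: end}, data: select{err: end, more: μX.…, ack: μX.…}}}, err: recv[Unit].select{err: recv[Int].μX.…, data: send[Int].μX.…}}
@3 offer more  ok  residual = offer{ack: recv[Int].select{more: μX.…, ok: end, retry: μX.…}, err: send[Str].offer{err: μX.…, ok: end}, data: select{done: offer{more: μX.…, err: μX.…, done: end}, data: select{err: end, more: μX.…, ack: μX.…}}}
@4 offer ack  ok  residual = recv[Int].select{more: μX.…, ok: end, retry: μX.…}
@5 recv[Int]  ok  residual = select{more: μX.…, ok: end, retry: μX.…}
@6 select retry  ok  residual = μX.…
@7 send[Unit]  ok  residual = offer{ack: select{more: select{ack: offer{data: μX.…, ack: μX.…, ok: μX.…}, err: select{retry: end, err: μX.…, more: μX.…}}, stop: recv[Bool].recv[Unit].end, ack: recv[Unit].recv[Bool].μX.…}, more: offer{ack: recv[Int].select{more: μX.…, ok: end, retry: μX.…}, err: send[Str].offer{err: μX.…, ok: end}, data: select{done: offer{more: μX.…, err: μX.…, done: end}, data: select{err: end, more: μX.…, ack: μX.…}}}, err: recv[Unit].select{err: recv[Int].μX.…, data: send[Int].μX.…}}
τ conforms to S (length 7)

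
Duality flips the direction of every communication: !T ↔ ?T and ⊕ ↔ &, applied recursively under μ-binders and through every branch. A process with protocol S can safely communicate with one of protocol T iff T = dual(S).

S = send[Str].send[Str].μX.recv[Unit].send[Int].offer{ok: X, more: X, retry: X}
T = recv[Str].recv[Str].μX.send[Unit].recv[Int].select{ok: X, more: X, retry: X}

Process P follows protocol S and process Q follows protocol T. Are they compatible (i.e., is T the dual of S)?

send[Str] ‖ recv[Str]  ok
  send[Str] ‖ recv[Str]  ok
    μX ‖ μX  ok (μ self-dual)
      recv[Unit] ‖ send[Unit]  ok
        send[Int] ‖ recv[Int]  ok
          offer{ok,more,retry} ‖ select{ok,more,retry}  ok labels match
            [ok]
              X ‖ X  ok
            [more]
              X ‖ X  ok
            [retry]
              X ‖ X  ok

YES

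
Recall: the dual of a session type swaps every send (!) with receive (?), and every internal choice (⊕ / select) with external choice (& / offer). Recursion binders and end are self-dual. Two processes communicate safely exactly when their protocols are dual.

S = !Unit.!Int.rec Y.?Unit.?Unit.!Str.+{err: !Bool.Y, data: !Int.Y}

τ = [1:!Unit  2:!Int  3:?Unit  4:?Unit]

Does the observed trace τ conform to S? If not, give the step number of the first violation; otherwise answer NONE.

step 1: !Unit  match  residual = !Int.rec Y.…
step 2: !Int  match  residual = rec Y.…
step 3: ?Unit  match  residual = ?Unit.!Str.+{err: !Bool.rec Y.…, data: !Int.rec Y.…}
step 4: ?Unit  match  residual = !Str.+{err: !Bool.rec Y.…, data: !Int.rec Y.…}
all 4 steps conform

NONE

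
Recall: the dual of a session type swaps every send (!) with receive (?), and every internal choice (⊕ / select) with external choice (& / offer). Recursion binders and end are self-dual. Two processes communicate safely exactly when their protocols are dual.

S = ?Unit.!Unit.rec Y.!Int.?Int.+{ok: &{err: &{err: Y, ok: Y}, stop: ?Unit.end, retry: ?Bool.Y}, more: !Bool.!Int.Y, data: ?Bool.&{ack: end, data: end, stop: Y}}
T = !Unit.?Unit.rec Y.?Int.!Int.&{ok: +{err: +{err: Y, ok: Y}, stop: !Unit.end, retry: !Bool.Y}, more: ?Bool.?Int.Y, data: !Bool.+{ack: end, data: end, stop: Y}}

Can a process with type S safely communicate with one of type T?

?Unit | !Unit  ✓
  !Unit | ?Unit  ✓
    rec Y | rec Y  ✓ (rec unchanged)
      !Int | ?Int  ✓
        ?Int | !Int  ✓
          +{ok,more,data} | &{ok,more,data}  ✓ label sets agree
            case ok:
              &{err,stop,retry} | +{err,stop,retry}  ✓ label sets agree
                case err:
                  &{err,ok} | +{err,ok}  ✓ label sets agree
                    case err:
                      Y | Y  ✓
                    case ok:
                      Y | Y  ✓
                case stop:
                  ?Unit | !Unit  ✓
                    end | end  ✓
                case retry:
                  ?Bool | !Bool  ✓
                    Y | Y  ✓
            case more:
              !Bool | ?Bool  ✓
                !Int | ?Int  ✓
                  Y | Y  ✓
            case data:
              ?Bool | !Bool  ✓
                &{ack,data,stop} | +{ack,data,stop}  ✓ label sets agree
                  case ack:
                    end | end  ✓
                  case data:
                    end | end  ✓
                  case stop:
                    Y | Y  ✓

YES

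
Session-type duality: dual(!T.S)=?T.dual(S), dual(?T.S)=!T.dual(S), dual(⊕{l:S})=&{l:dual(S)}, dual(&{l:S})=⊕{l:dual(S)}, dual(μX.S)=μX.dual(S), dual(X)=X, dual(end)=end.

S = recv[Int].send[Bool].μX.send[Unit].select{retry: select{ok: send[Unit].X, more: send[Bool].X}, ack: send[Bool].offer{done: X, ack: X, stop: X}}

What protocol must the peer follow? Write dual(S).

recv[Int] = send[Int]
  send[Bool] = recv[Bool]
    μX = μX  (μ self-dual)
      send[Unit] = recv[Unit]
        select{retry,ack} = offer{retry,ack}  (select→offer)
          case retry:
            select{ok,more} = offer{ok,more}  (select→offer)
              case ok:
                send[Unit] = recv[Unit]
                  X self-dual
              case more:
                send[Bool] = recv[Bool]
                  X self-dual
          case ack:
            send[Bool] = recv[Bool]
              offer{done,ack,stop} = select{done,ack,stop}  (&→⊕)
                case done:
                  X self-dual
                case ack:
                  X self-dual
                case stop:
                  X self-dual

send[Int].recv[Bool].μX.recv[Unit].offer{retry: offer{ok: recv[Unit].X, more: recv[Bool].X}, ack: recv[Bool].select{done: X, ack: X, stop: X}}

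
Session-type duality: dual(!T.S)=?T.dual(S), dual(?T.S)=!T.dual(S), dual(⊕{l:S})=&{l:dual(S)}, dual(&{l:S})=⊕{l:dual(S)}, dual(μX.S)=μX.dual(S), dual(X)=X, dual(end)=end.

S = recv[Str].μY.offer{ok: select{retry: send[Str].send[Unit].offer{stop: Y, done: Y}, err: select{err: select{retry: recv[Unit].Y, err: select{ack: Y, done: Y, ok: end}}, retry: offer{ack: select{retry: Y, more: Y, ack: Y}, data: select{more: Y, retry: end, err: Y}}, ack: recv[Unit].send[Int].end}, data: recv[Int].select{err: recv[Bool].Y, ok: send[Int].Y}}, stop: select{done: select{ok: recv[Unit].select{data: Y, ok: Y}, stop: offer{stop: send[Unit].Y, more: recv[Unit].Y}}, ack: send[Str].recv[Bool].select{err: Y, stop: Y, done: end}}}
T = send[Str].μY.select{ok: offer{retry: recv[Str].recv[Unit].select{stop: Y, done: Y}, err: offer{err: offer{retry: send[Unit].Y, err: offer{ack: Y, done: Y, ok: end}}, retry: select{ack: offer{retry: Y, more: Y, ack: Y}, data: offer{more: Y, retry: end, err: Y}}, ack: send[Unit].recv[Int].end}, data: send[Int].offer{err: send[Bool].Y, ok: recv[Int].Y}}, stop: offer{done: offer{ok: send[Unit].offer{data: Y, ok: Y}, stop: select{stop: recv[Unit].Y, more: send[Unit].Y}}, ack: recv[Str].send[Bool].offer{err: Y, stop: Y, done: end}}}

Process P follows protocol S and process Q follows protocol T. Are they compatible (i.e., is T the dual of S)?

recv[Str] ‖ send[Str]  match
  μY ‖ μY  match (rec unchanged)
    offer{ok,stop} ‖ select{ok,stop}  match label sets agree
      • ok:
        select{retry,err,data} ‖ offer{retry,err,data}  match label sets agree
          • retry:
            send[Str] ‖ recv[Str]  match
              send[Unit] ‖ recv[Unit]  match
                offer{stop,done} ‖ select{stop,done}  match label sets agree
                  • stop:
                    Y ‖ Y  match
                  • done:
                    Y ‖ Y  match
          • err:
            select{err,retry,ack} ‖ offer{err,retry,ack}  match label sets agree
              • err:
                select{retry,err} ‖ offer{retry,err}  match label sets agree
                  • retry:
                    recv[Unit] ‖ send[Unit]  match
                      Y ‖ Y  match
                  • err:
                    select{ack,done,ok} ‖ offer{ack,done,ok}  match label sets agree
                      • ack:
                        Y ‖ Y  match
                      • done:
                        Y ‖ Y  match
                      • ok:
                        end ‖ end  match
              • retry:
                offer{ack,data} ‖ select{ack,data}  match label sets agree
                  • ack:
                    select{retry,more,ack} ‖ offer{retry,more,ack}  match label sets agree
                      • retry:
                        Y ‖ Y  match
                      • more:
                        Y ‖ Y  match
                      • ack:
                        Y ‖ Y  match
                  • data:
                    select{more,retry,err} ‖ offer{more,retry,err}  match label sets agree
                      • more:
                        Y ‖ Y  match
                      • retry:
                        end ‖ end  match
                      • err:
                        Y ‖ Y  match
              • ack:
                recv[Unit] ‖ send[Unit]  match
                  send[Int] ‖ recv[Int]  match
                    end ‖ end  match
          • data:
            recv[Int] ‖ send[Int]  match
              select{err,ok} ‖ offer{err,ok}  match label sets agree
                • err:
                  recv[Bool] ‖ send[Bool]  match
                    Y ‖ Y  match
                • ok:
                  send[Int] ‖ recv[Int]  match
                    Y ‖ Y  match
      • stop:
        select{done,ack} ‖ offer{done,ack}  match label sets agree
          • done:
            select{ok,stop} ‖ offer{ok,stop}  match label sets agree
              • ok:
                recv[Unit] ‖ send[Unit]  match
                  select{data,ok} ‖ offer{data,ok}  match label sets agree
                    • data:
                      Y ‖ Y  match
                    • ok:
                      Y ‖ Y  match
              • stop:
                offer{stop,more} ‖ select{stop,more}  match label sets agree
                  • stop:
                    send[Unit] ‖ recv[Unit]  match
                      Y ‖ Y  match
                  • more:
                    recv[Unit] ‖ send[Unit]  match
                      Y ‖ Y  match
          • ack:
            send[Str] ‖ recv[Str]  match
              recv[Bool] ‖ send[Bool]  match
                select{err,stop,done} ‖ offer{err,stop,done}  match label sets agree
                  • err:
                    Y ‖ Y  match
                  • stop:
                    Y ‖ Y  match
                  • done:
                    end ‖ end  match

YES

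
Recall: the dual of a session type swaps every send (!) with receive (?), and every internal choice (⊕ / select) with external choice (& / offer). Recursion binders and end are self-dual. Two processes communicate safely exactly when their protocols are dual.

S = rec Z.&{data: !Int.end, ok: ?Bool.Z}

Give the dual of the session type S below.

rec Z → rec Z  (μ self-dual)
  &{data,ok} → +{data,ok}  (external→internal)
    [data]
      !Int → ?Int
        dual(end) = end
    [ok]
      ?Bool → !Bool
        dual(Z) = Z

rec Z.+{data: ?Int.end, ok: !Bool.Z}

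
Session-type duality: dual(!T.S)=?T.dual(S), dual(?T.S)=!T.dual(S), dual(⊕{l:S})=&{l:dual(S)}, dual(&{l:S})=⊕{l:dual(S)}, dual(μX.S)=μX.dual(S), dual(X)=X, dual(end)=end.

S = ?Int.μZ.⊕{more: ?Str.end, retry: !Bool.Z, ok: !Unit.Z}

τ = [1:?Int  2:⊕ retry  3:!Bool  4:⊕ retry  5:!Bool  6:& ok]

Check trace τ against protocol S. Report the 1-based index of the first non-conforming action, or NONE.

step 1: ?Int  ok  cont: μZ.…
step 2: ⊕ retry  ok  cont: !Bool.μZ.…
step 3: !Bool  ok  cont: μZ.…
step 4: ⊕ retry  ok  cont: !Bool.μZ.…
step 5: !Bool  ok  cont: μZ.…
step 6: got & ok, protocol expects ⊕ more or ⊕ retry or ⊕ ok  ✗

6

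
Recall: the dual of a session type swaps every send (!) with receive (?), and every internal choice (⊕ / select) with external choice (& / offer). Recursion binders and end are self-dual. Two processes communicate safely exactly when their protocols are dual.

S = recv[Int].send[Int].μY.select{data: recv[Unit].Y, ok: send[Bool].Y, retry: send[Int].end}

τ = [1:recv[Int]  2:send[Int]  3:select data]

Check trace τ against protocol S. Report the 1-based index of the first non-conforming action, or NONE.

@1 recv[Int]  ✓  residual = send[Int].μY.…
@2 send[Int]  ✓  residual = μY.…
@3 select data  ✓  residual = recv[Unit].μY.…
trace exhausted — no violation

NONE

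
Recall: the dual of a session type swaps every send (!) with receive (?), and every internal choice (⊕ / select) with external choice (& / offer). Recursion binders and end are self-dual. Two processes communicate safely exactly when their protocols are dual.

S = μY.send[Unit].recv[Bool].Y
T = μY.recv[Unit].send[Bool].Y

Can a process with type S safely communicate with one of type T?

YES

μY vs μY  ok (rec unchanged)
  send[Unit] vs recv[Unit]  ok
    recv[Bool] vs send[Bool]  ok
      Y vs Y  ok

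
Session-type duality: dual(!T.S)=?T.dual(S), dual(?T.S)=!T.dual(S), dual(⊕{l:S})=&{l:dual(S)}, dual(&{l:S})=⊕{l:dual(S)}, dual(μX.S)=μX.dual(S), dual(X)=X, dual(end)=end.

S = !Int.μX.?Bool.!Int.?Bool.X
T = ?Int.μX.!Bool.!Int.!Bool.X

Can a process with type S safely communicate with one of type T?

!Int | ?Int  ✓
  μX | μX  ✓ (rec unchanged)
    ?Bool | !Bool  ✓
      !Int | !Int  ✗ same direction on both sides — not dual

NO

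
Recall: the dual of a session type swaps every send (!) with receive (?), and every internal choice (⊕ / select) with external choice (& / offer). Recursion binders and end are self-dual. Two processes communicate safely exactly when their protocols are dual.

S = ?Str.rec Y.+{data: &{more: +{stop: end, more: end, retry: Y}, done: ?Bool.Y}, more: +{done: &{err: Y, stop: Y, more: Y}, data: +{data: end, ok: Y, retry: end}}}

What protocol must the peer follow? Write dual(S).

!Str.rec Y.&{data: +{more: &{stop: end, more: end, retry: Y}, done: !Bool.Y}, more: &{done: +{err: Y, stop: Y, more: Y}, data: &{data: end, ok: Y, retry: end}}}

?Str = !Str
  rec Y = rec Y  (rec unchanged)
    +{data,more} = &{data,more}  (⊕→&)
      • data:
        &{more,done} = +{more,done}  (offer→select)
          • more:
            +{stop,more,retry} = &{stop,more,retry}  (⊕→&)
              • stop:
                end ↦ end
              • more:
                end ↦ end
              • retry:
                Y ↦ Y
          • done:
            ?Bool = !Bool
              Y ↦ Y
      • more:
        +{done,data} = &{done,data}  (⊕→&)
          • done:
            &{err,stop,more} = +{err,stop,more}  (offer→select)
              • err:
                Y ↦ Y
              • stop:
                Y ↦ Y
              • more:
                Y ↦ Y
          • data:
            +{data,ok,retry} = &{data,ok,retry}  (⊕→&)
              • data:
                end ↦ end
              • ok:
                Y ↦ Y
              • retry:
                end ↦ end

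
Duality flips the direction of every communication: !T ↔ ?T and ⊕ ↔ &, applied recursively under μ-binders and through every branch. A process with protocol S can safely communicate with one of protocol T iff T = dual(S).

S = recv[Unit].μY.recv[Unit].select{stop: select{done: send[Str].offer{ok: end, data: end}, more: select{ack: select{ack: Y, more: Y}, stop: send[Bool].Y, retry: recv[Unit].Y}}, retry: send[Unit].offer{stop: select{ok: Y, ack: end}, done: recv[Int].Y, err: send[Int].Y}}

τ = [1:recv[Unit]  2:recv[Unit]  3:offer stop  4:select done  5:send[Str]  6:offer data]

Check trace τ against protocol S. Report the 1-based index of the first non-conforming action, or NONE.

3

step 1: recv[Unit]  ✓  residual = μY.…
step 2: recv[Unit]  ✓  residual = select{stop: select{done: send[Str].offer{ok: end, data: end}, more: select{ack: select{ack: μY.…, more: μY.…}, stop: send[Bool].μY.…, retry: recv[Unit].μY.…}}, retry: send[Unit].offer{stop: select{ok: μY.…, ack: end}, done: recv[Int].μY.…, err: send[Int].μY.…}}
step 3: got offer stop, protocol expects select stop or select retry  ✗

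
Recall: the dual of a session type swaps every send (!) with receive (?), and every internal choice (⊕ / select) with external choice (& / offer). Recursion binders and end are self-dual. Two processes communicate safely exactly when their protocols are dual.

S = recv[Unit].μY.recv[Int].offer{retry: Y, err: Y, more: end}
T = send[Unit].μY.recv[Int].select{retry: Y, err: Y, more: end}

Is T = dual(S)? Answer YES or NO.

recv[Unit] vs send[Unit]  match
  μY vs μY  match (binder kept)
    recv[Int] vs recv[Int]  ✗ same direction on both sides — not dual

NO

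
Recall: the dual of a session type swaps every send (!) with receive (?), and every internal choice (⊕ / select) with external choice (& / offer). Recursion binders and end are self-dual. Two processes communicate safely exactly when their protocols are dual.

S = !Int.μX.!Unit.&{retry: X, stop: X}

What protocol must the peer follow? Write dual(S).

?Int.μX.?Unit.⊕{retry: X, stop: X}

!Int = ?Int
  μX = μX  (rec unchanged)
    !Unit = ?Unit
      &{retry,stop} = ⊕{retry,stop}  (offer→select)
        [retry]
          dual(X) = X
        [stop]
          dual(X) = X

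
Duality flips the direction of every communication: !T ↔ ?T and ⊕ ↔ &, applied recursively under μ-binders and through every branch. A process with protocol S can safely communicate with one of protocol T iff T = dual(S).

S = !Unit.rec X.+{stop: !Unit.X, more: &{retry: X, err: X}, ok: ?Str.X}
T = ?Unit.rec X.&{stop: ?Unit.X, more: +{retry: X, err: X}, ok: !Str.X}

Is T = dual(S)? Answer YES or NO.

!Unit vs ?Unit  ✓
  rec X vs rec X  ✓ (μ self-dual)
    +{stop,more,ok} vs &{stop,more,ok}  ✓ labels match
      [stop]
        !Unit vs ?Unit  ✓
          X vs X  ✓
      [more]
        &{retry,err} vs +{retry,err}  ✓ labels match
          [retry]
            X vs X  ✓
          [err]
            X vs X  ✓
      [ok]
        ?Str vs !Str  ✓
          X vs X  ✓

YES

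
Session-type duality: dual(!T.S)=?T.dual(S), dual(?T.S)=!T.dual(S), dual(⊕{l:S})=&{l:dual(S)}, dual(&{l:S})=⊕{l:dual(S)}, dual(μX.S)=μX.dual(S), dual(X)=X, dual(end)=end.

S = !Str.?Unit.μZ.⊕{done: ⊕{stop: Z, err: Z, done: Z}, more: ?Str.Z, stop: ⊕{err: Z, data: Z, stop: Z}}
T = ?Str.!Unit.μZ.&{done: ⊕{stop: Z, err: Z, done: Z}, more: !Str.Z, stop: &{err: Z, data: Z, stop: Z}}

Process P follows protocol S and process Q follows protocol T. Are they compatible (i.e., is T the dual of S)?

NO

!Str vs ?Str  match
  ?Unit vs !Unit  match
    μZ vs μZ  match (μ self-dual)
      ⊕{done,more,stop} vs &{done,more,stop}  match labels match
        case done:
          ⊕{stop,err,done} vs ⊕{stop,err,done}  ✗ choice polarity not flipped — not dual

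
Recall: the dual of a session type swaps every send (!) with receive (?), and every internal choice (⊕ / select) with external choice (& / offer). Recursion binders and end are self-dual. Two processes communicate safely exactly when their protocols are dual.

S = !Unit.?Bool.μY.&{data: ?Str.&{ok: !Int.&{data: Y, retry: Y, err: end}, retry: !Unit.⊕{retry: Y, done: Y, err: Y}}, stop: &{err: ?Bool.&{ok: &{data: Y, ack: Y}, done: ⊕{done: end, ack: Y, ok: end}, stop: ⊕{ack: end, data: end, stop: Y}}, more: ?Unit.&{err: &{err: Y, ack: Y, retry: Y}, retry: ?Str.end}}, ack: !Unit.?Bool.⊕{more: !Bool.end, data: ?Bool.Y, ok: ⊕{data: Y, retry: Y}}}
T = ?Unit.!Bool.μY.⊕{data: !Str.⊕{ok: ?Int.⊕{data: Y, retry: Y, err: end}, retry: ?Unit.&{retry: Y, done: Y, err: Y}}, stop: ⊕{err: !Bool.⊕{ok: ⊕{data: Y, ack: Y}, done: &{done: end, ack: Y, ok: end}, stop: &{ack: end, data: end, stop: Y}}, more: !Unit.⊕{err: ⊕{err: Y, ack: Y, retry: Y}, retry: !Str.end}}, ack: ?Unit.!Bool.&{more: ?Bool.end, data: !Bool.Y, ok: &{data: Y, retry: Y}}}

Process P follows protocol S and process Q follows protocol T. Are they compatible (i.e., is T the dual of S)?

!Unit ‖ ?Unit  match
  ?Bool ‖ !Bool  match
    μY ‖ μY  match (μ self-dual)
      &{data,stop,ack} ‖ ⊕{data,stop,ack}  match label sets agree
        case data:
          ?Str ‖ !Str  match
            &{ok,retry} ‖ ⊕{ok,retry}  match label sets agree
              case ok:
                !Int ‖ ?Int  match
                  &{data,retry,err} ‖ ⊕{data,retry,err}  match label sets agree
                    case data:
                      Y ‖ Y  match
                    case retry:
                      Y ‖ Y  match
                    case err:
                      end ‖ end  match
              case retry:
                !Unit ‖ ?Unit  match
                  ⊕{retry,done,err} ‖ &{retry,done,err}  match label sets agree
                    case retry:
                      Y ‖ Y  match
                    case done:
                      Y ‖ Y  match
                    case err:
                      Y ‖ Y  match
        case stop:
          &{err,more} ‖ ⊕{err,more}  match label sets agree
            case err:
              ?Bool ‖ !Bool  match
                &{ok,done,stop} ‖ ⊕{ok,done,stop}  match label sets agree
                  case ok:
                    &{data,ack} ‖ ⊕{data,ack}  match label sets agree
                      case data:
                        Y ‖ Y  match
                      case ack:
                        Y ‖ Y  match
                  case done:
                    ⊕{done,ack,ok} ‖ &{done,ack,ok}  match label sets agree
                      case done:
                        end ‖ end  match
                      case ack:
                        Y ‖ Y  match
                      case ok:
                        end ‖ end  match
                  case stop:
                    ⊕{ack,data,stop} ‖ &{ack,data,stop}  match label sets agree
                      case ack:
                        end ‖ end  match
                      case data:
                        end ‖ end  match
                      case stop:
                        Y ‖ Y  match
            case more:
              ?Unit ‖ !Unit  match
                &{err,retry} ‖ ⊕{err,retry}  match label sets agree
                  case err:
                    &{err,ack,retry} ‖ ⊕{err,ack,retry}  match label sets agree
                      case err:
                        Y ‖ Y  match
                      case ack:
                        Y ‖ Y  match
                      case retry:
                        Y ‖ Y  match
                  case retry:
                    ?Str ‖ !Str  match
                      end ‖ end  match
        case ack:
          !Unit ‖ ?Unit  match
            ?Bool ‖ !Bool  match
              ⊕{more,data,ok} ‖ &{more,data,ok}  match label sets agree
                case more:
                  !Bool ‖ ?Bool  match
                    end ‖ end  match
                case data:
                  ?Bool ‖ !Bool  match
                    Y ‖ Y  match
                case ok:
                  ⊕{data,retry} ‖ &{data,retry}  match label sets agree
                    case data:
                      Y ‖ Y  match
                    case retry:
                      Y ‖ Y  match

YES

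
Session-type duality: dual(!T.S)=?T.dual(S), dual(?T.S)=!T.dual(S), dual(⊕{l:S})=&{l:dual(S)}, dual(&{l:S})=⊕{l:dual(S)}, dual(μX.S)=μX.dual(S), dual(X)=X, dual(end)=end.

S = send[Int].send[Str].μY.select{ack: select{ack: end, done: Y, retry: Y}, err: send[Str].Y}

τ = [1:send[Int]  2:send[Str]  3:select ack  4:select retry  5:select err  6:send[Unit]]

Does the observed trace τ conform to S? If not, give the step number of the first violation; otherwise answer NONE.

@1 send[Int]  ok  now at send[Str].μY.…
@2 send[Str]  ok  now at μY.…
@3 select ack  ok  now at select{ack: end, done: μY.…, retry: μY.…}
@4 select retry  ok  now at μY.…
@5 select err  ok  now at send[Str].μY.…
@6 got send[Unit], protocol expects send[Str]  ✗

6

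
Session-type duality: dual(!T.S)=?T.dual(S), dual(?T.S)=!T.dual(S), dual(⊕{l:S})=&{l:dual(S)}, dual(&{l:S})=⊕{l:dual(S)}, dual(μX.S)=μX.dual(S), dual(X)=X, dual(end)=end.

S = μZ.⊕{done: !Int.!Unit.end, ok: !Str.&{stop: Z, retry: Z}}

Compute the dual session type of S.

μZ → μZ  (rec unchanged)
  ⊕{done,ok} → &{done,ok}  (⊕→&)
    [done]
      !Int → ?Int
        !Unit → ?Unit
          dual(end) = end
    [ok]
      !Str → ?Str
        &{stop,retry} → ⊕{stop,retry}  (offer→select)
          [stop]
            dual(Z) = Z
          [retry]
            dual(Z) = Z

μZ.&{done: ?Int.?Unit.end, ok: ?Str.⊕{stop: Z, retry: Z}}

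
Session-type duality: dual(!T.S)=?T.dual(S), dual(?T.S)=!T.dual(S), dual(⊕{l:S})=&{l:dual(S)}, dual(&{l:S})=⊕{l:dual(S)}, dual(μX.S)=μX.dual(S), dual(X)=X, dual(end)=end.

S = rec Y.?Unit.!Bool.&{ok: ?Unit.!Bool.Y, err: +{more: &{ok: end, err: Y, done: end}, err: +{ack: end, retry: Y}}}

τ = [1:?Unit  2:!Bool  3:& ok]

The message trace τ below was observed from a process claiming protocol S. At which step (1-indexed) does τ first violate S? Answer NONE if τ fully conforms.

NONE

[1] ?Unit  ok  cont: !Bool.&{ok: ?Unit.!Bool.rec Y.…, err: +{more: &{ok: end, err: rec Y.…, done: end}, err: +{ack: end, retry: rec Y.…}}}
[2] !Bool  ok  cont: &{ok: ?Unit.!Bool.rec Y.…, err: +{more: &{ok: end, err: rec Y.…, done: end}, err: +{ack: end, retry: rec Y.…}}}
[3] & ok  ok  cont: ?Unit.!Bool.rec Y.…
trace exhausted — no violation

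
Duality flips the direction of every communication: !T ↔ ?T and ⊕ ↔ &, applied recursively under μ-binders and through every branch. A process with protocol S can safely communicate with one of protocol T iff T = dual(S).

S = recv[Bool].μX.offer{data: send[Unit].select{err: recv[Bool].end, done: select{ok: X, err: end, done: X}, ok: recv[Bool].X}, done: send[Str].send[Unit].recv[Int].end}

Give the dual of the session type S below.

send[Bool].μX.select{data: recv[Unit].offer{err: send[Bool].end, done: offer{ok: X, err: end, done: X}, ok: send[Bool].X}, done: recv[Str].recv[Unit].send[Int].end}

recv[Bool] = send[Bool]
  μX = μX  (rec unchanged)
    offer{data,done} = select{data,done}  (external→internal)
      • data:
        send[Unit] = recv[Unit]
          select{err,done,ok} = offer{err,done,ok}  (select→offer)
            • err:
              recv[Bool] = send[Bool]
                end ↦ end
            • done:
              select{ok,err,done} = offer{ok,err,done}  (select→offer)
                • ok:
                  X ↦ X
                • err:
                  end ↦ end
                • done:
                  X ↦ X
            • ok:
              recv[Bool] = send[Bool]
                X ↦ X
      • done:
        send[Str] = recv[Str]
          send[Unit] = recv[Unit]
            recv[Int] = send[Int]
              end ↦ end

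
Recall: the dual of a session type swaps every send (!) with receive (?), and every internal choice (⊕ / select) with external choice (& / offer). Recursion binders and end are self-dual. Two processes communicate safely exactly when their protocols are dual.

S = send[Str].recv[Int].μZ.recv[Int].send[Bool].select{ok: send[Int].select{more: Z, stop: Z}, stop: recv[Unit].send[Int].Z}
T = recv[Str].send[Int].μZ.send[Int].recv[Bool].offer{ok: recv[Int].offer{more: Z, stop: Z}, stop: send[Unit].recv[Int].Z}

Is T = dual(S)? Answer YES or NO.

YES

send[Str] ‖ recv[Str]  match
  recv[Int] ‖ send[Int]  match
    μZ ‖ μZ  match (μ self-dual)
      recv[Int] ‖ send[Int]  match
        send[Bool] ‖ recv[Bool]  match
          select{ok,stop} ‖ offer{ok,stop}  match label sets agree
            case ok:
              send[Int] ‖ recv[Int]  match
                select{more,stop} ‖ offer{more,stop}  match label sets agree
                  case more:
                    Z ‖ Z  match
                  case stop:
                    Z ‖ Z  match
            case stop:
              recv[Unit] ‖ send[Unit]  match
                send[Int] ‖ recv[Int]  match
                  Z ‖ Z  match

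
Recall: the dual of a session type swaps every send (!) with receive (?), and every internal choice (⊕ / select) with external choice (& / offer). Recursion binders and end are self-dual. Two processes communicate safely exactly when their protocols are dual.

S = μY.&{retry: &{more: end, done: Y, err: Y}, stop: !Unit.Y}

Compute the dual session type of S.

μY.⊕{retry: ⊕{more: end, done: Y, err: Y}, stop: ?Unit.Y}

μY = μY  (rec unchanged)
  &{retry,stop} = ⊕{retry,stop}  (external→internal)
    [retry]
      &{more,done,err} = ⊕{more,done,err}  (external→internal)
        [more]
          end self-dual
        [done]
          Y self-dual
        [err]
          Y self-dual
    [stop]
      !Unit = ?Unit
        Y self-dual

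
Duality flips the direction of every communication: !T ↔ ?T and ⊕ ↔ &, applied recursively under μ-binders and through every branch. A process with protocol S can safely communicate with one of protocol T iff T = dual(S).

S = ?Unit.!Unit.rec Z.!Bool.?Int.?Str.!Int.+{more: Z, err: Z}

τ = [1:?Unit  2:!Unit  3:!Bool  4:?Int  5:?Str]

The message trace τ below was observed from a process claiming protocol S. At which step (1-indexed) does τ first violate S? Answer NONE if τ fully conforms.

NONE

step 1: ?Unit  match  residual = !Unit.rec Z.…
step 2: !Unit  match  residual = rec Z.…
step 3: !Bool  match  residual = ?Int.?Str.!Int.+{more: rec Z.…, err: rec Z.…}
step 4: ?Int  match  residual = ?Str.!Int.+{more: rec Z.…, err: rec Z.…}
step 5: ?Str  match  residual = !Int.+{more: rec Z.…, err: rec Z.…}
trace exhausted — no violation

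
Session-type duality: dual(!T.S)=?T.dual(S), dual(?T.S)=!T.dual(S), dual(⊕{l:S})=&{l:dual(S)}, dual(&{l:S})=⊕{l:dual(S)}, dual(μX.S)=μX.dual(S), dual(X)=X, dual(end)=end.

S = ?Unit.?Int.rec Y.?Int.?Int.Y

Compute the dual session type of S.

?Unit → !Unit
  ?Int → !Int
    rec Y → rec Y  (binder kept)
      ?Int → !Int
        ?Int → !Int
          Y ↦ Y

!Unit.!Int.rec Y.!Int.!Int.Y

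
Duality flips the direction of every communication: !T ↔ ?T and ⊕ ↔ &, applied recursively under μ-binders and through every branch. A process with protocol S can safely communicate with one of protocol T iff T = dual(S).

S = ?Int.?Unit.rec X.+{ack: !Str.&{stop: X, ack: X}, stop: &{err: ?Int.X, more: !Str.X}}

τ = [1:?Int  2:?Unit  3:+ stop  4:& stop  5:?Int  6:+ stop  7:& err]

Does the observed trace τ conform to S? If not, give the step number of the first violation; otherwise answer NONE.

4

@1 ?Int  match  residual = ?Unit.rec X.…
@2 ?Unit  match  residual = rec X.…
@3 + stop  match  residual = &{err: ?Int.rec X.…, more: !Str.rec X.…}
@4 got & stop, protocol expects & err or & more  ✗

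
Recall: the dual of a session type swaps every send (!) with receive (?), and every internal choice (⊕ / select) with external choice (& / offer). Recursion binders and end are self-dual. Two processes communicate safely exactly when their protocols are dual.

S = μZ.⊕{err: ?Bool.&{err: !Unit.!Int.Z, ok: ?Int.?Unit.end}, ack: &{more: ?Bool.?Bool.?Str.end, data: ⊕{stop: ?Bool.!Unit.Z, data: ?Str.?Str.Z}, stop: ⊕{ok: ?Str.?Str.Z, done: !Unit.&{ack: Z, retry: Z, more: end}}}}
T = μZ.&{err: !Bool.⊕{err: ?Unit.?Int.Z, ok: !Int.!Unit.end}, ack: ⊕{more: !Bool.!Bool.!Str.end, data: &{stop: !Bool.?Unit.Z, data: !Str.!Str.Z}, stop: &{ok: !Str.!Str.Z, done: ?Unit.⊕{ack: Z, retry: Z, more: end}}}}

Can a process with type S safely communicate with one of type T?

YES

μZ vs μZ  match (rec unchanged)
  ⊕{err,ack} vs &{err,ack}  match label sets agree
    [err]
      ?Bool vs !Bool  match
        &{err,ok} vs ⊕{err,ok}  match label sets agree
          [err]
            !Unit vs ?Unit  match
              !Int vs ?Int  match
                Z vs Z  match
          [ok]
            ?Int vs !Int  match
              ?Unit vs !Unit  match
                end vs end  match
    [ack]
      &{more,data,stop} vs ⊕{more,data,stop}  match label sets agree
        [more]
          ?Bool vs !Bool  match
            ?Bool vs !Bool  match
              ?Str vs !Str  match
                end vs end  match
        [data]
          ⊕{stop,data} vs &{stop,data}  match label sets agree
            [stop]
              ?Bool vs !Bool  match
                !Unit vs ?Unit  match
                  Z vs Z  match
            [data]
              ?Str vs !Str  match
                ?Str vs !Str  match
                  Z vs Z  match
        [stop]
          ⊕{ok,done} vs &{ok,done}  match label sets agree
            [ok]
              ?Str vs !Str  match
                ?Str vs !Str  match
                  Z vs Z  match
            [done]
              !Unit vs ?Unit  match
                &{ack,retry,more} vs ⊕{ack,retry,more}  match label sets agree
                  [ack]
                    Z vs Z  match
                  [retry]
                    Z vs Z  match
                  [more]
                    end vs end  match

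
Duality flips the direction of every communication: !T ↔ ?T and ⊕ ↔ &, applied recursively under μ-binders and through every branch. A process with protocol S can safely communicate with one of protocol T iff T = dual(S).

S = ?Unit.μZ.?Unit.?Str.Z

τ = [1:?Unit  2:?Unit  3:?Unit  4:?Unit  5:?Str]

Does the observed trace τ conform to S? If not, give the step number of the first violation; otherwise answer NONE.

[1] ?Unit  ✓  residual = μZ.…
[2] ?Unit  ✓  residual = ?Str.μZ.…
[3] got ?Unit, protocol expects ?Str  ✗

3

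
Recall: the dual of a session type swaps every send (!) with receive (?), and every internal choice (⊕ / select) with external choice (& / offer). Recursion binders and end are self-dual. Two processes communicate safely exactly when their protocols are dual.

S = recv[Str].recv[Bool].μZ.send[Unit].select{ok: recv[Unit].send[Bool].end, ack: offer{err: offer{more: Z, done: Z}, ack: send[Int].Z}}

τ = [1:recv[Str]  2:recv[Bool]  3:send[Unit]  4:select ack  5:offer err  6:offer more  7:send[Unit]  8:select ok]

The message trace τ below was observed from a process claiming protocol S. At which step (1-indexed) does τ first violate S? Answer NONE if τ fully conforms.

NONE

@1 recv[Str]  ok  cont: recv[Bool].μZ.…
@2 recv[Bool]  ok  cont: μZ.…
@3 send[Unit]  ok  cont: select{ok: recv[Unit].send[Bool].end, ack: offer{err: offer{more: μZ.…, done: μZ.…}, ack: send[Int].μZ.…}}
@4 select ack  ok  cont: offer{err: offer{more: μZ.…, done: μZ.…}, ack: send[Int].μZ.…}
@5 offer err  ok  cont: offer{more: μZ.…, done: μZ.…}
@6 offer more  ok  cont: μZ.…
@7 send[Unit]  ok  cont: select{ok: recv[Unit].send[Bool].end, ack: offer{err: offer{more: μZ.…, done: μZ.…}, ack: send[Int].μZ.…}}
@8 select ok  ok  cont: recv[Unit].send[Bool].end
τ conforms to S (length 8)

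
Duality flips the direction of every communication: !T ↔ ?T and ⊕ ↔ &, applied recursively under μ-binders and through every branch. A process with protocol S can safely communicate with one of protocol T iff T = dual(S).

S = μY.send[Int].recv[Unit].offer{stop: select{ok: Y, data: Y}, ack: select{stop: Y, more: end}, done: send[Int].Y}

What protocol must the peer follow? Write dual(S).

μY.recv[Int].send[Unit].select{stop: offer{ok: Y, data: Y}, ack: offer{stop: Y, more: end}, done: recv[Int].Y}

μY = μY  (rec unchanged)
  send[Int] = recv[Int]
    recv[Unit] = send[Unit]
      offer{stop,ack,done} = select{stop,ack,done}  (external→internal)
        case stop:
          select{ok,data} = offer{ok,data}  (select→offer)
            case ok:
              Y self-dual
            case data:
              Y self-dual
        case ack:
          select{stop,more} = offer{stop,more}  (select→offer)
            case stop:
              Y self-dual
            case more:
              end self-dual
        case done:
          send[Int] = recv[Int]
            Y self-dual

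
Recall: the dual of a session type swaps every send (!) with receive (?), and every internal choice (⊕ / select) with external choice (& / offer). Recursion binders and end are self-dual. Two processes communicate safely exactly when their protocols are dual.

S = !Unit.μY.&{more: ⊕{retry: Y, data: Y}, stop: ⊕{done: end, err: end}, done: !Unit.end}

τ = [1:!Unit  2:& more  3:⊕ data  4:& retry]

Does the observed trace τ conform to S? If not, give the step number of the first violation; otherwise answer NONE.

4

[1] !Unit  ✓  residual = μY.…
[2] & more  ✓  residual = ⊕{retry: μY.…, data: μY.…}
[3] ⊕ data  ✓  residual = μY.…
[4] got & retry, protocol expects & more or & stop or & done  ✗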